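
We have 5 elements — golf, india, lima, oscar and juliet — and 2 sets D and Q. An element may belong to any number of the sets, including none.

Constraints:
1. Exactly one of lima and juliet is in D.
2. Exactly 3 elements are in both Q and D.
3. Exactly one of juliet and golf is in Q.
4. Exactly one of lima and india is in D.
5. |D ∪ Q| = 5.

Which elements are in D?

D = {golf, india, juliet, oscar}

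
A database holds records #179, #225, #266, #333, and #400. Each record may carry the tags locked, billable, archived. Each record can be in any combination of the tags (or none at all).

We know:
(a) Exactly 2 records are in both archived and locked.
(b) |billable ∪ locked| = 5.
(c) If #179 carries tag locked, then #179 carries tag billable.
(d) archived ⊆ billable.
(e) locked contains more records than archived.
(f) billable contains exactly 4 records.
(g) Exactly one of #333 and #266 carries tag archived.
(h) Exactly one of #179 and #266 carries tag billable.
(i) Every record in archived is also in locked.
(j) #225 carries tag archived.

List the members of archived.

From (j): #225 ∈ archived.
(d) with #225 ∈ archived: #225 ∈ billable.
(i) with #225 ∈ archived: #225 ∈ locked.
Suppose #179 ∈ archived: no assignment then satisfies all the clues, so #179 ∉ archived.

archived = {#225, #333}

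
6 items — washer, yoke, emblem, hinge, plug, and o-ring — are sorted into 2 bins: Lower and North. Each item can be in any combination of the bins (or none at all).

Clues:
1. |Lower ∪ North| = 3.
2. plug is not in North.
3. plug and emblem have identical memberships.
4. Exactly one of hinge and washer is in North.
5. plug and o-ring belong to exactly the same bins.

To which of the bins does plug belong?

plug: none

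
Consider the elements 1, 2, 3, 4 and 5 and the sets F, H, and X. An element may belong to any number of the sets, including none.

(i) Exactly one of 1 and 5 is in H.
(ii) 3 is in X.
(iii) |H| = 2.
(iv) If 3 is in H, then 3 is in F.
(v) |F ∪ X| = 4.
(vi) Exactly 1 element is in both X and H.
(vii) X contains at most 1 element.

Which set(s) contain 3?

3: F, H, X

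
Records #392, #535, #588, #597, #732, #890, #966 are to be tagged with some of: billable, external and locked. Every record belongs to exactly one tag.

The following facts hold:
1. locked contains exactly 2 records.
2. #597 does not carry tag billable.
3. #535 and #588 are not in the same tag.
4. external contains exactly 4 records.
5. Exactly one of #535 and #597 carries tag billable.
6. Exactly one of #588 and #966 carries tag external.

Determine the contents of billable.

From (2): #597 ∉ billable.
(5) (exactly one): #535 ∈ billable.
(3): #588 ∉ billable.
Suppose #392 ∈ billable: no assignment then satisfies all the clues, so #392 ∉ billable.

billable = {#535}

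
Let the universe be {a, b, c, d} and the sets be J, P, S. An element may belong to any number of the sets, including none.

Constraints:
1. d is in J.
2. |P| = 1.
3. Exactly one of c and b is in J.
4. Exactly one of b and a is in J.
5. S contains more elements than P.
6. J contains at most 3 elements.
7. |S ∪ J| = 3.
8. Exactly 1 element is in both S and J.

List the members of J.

J = {b, d}

From (1): d ∈ J.
Suppose a ∈ J: no assignment then satisfies all the clues, so a ∉ J.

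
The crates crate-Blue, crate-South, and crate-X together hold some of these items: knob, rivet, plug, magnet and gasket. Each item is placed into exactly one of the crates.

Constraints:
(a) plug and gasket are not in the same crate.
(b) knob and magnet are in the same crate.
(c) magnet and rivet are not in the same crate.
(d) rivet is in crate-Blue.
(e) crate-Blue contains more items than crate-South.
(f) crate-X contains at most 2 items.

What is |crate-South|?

1

From (d): rivet ∈ crate-Blue.
(c): magnet ∉ crate-Blue.
(b): knob matches magnet: knob ∉ crate-Blue.
Suppose knob ∈ crate-South: no assignment then satisfies all the clues, so knob ∉ crate-South.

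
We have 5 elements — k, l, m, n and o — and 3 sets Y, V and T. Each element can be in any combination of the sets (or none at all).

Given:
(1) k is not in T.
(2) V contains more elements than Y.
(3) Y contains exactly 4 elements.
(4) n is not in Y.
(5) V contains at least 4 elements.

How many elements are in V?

5

From (1): k ∉ T.
From (4): n ∉ Y.
(3): only 4 candidates remain for Y, so all are in.
Suppose k ∉ V: no assignment then satisfies all the clues, so k ∈ V.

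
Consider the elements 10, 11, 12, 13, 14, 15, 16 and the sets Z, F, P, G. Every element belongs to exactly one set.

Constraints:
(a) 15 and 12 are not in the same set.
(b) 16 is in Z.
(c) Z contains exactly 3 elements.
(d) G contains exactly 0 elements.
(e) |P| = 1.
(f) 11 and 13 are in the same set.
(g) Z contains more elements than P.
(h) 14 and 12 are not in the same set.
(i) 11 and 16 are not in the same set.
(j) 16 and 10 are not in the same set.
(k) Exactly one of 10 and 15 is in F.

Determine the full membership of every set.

Z = {14, 15, 16}; F = {10, 11, 13}; P = {12}; G = {}

From (b): 16 ∈ Z.
(d): G already has 0, so the rest are out.
(i): 11 ∉ Z.
(j): 10 ∉ Z.
(f): 13 matches 11: 13 ∉ Z.
Suppose 10 ∉ F: no assignment then satisfies all the clues, so 10 ∈ F.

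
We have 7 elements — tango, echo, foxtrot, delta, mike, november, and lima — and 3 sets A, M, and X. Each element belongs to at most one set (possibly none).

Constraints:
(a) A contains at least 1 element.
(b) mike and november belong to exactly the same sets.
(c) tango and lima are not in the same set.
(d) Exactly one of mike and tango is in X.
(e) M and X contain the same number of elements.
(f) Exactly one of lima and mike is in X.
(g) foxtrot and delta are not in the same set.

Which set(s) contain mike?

mike: X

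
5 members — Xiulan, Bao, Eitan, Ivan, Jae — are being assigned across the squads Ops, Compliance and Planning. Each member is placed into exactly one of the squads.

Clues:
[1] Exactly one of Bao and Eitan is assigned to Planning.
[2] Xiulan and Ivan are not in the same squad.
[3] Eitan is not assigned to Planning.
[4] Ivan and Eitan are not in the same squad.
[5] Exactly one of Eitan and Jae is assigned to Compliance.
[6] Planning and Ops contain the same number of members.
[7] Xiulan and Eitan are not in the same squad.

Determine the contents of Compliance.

Compliance = {Eitan}

From (3): Eitan ∉ Planning.
(1) (exactly one): Bao ∈ Planning.
Suppose Xiulan ∈ Compliance: no assignment then satisfies all the clues, so Xiulan ∉ Compliance.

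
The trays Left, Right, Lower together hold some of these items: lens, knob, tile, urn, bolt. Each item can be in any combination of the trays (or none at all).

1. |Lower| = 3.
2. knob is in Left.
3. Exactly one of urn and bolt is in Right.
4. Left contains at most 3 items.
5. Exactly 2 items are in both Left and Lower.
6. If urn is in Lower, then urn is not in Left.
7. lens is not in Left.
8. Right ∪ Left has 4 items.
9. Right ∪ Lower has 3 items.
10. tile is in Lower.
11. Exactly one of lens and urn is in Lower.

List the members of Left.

From (2): knob ∈ Left.
From (7): lens ∉ Left.
From (10): tile ∈ Lower.
Suppose tile ∉ Left: no assignment then satisfies all the clues, so tile ∈ Left.

Left = {bolt, knob, tile}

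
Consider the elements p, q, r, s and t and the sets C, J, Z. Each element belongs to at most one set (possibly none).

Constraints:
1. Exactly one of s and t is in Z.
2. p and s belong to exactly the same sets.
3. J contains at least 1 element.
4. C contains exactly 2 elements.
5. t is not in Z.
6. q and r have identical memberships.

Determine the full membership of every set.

C = {q, r}; J = {t}; Z = {p, s}

From (5): t ∉ Z.
(1) (exactly one): s ∈ Z.
(2): p matches s: p ∉ C.
(2): p matches s: p ∉ J.
(2): p matches s: p ∈ Z.
Suppose q ∉ C: no assignment then satisfies all the clues, so q ∈ C.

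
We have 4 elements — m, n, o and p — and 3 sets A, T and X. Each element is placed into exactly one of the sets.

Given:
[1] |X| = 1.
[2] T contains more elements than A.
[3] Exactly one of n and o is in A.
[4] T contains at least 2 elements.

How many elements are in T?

2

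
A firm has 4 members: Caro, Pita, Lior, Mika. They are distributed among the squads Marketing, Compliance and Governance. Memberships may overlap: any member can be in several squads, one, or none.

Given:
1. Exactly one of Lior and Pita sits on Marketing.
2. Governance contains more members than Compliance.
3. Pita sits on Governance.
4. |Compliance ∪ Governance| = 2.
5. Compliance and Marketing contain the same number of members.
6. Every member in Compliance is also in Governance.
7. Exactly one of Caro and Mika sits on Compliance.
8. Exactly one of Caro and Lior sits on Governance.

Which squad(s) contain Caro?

From (3): Pita ∈ Governance.
Suppose Caro ∈ Marketing: no assignment then satisfies all the clues, so Caro ∉ Marketing.

Caro: Compliance, Governance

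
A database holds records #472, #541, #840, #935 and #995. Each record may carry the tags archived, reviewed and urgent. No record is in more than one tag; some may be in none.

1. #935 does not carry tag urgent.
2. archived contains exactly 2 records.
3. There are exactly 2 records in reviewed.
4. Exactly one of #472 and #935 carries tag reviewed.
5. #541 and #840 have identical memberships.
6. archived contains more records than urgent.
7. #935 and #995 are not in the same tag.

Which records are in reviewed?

reviewed = {#472, #995}

From (1): #935 ∉ urgent.
Suppose #472 ∉ reviewed: no assignment then satisfies all the clues, so #472 ∈ reviewed.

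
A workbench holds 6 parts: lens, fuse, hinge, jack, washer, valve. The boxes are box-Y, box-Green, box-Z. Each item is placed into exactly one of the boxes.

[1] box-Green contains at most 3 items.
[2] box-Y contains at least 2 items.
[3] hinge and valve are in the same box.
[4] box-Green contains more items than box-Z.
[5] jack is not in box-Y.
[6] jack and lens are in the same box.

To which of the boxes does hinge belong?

From (5): jack ∉ box-Y.
(6): lens matches jack: lens ∉ box-Y.
Suppose hinge ∉ box-Y: no assignment then satisfies all the clues, so hinge ∈ box-Y.

hinge: box-Y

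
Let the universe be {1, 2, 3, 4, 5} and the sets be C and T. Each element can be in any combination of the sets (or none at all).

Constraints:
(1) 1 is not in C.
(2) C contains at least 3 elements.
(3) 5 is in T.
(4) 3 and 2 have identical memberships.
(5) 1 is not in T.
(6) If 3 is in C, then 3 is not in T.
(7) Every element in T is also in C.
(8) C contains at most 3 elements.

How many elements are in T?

1

From (1): 1 ∉ C.
From (3): 5 ∈ T.
From (5): 1 ∉ T.
(7) with 5 ∈ T: 5 ∈ C.
Suppose 2 ∉ C: no assignment then satisfies all the clues, so 2 ∈ C.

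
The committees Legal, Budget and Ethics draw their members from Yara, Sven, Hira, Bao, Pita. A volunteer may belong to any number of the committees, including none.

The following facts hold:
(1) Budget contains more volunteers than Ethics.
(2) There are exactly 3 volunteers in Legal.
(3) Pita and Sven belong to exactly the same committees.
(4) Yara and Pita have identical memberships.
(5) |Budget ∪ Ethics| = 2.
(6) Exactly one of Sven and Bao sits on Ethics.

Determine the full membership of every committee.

Legal = {Pita, Sven, Yara}; Budget = {Bao, Hira}; Ethics = {Bao}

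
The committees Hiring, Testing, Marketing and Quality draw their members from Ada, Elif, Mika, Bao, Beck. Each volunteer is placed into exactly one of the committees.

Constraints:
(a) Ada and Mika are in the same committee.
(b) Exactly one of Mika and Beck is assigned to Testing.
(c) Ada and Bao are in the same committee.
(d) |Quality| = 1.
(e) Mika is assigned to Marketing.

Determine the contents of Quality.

From (e): Mika ∈ Marketing.
(a): Ada matches Mika: Ada ∉ Hiring.
(a): Ada matches Mika: Ada ∉ Testing.
(a): Ada matches Mika: Ada ∈ Marketing.
(b) (exactly one): Beck ∈ Testing.
(c): Bao matches Ada: Bao ∉ Hiring.
(c): Bao matches Ada: Bao ∉ Testing.
(c): Bao matches Ada: Bao ∈ Marketing.
(d): only 1 candidates remain for Quality, so all are in.

Quality = {Elif}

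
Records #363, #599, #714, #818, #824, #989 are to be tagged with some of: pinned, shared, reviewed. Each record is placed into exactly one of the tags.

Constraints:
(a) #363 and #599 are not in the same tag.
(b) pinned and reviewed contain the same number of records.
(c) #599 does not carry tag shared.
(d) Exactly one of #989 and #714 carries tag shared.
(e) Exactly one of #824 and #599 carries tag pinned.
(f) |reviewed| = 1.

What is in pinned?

pinned = {#599}

From (c): #599 ∉ shared.
Suppose #363 ∈ pinned: no assignment then satisfies all the clues, so #363 ∉ pinned.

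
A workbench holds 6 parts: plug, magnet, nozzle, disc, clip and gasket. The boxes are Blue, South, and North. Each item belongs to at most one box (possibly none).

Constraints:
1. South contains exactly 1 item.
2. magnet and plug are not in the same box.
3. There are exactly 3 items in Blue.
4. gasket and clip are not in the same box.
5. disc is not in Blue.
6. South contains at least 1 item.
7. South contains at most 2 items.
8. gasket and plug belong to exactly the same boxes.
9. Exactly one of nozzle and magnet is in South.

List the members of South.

South = {magnet}

From (5): disc ∉ Blue.
Suppose plug ∈ South: no assignment then satisfies all the clues, so plug ∉ South.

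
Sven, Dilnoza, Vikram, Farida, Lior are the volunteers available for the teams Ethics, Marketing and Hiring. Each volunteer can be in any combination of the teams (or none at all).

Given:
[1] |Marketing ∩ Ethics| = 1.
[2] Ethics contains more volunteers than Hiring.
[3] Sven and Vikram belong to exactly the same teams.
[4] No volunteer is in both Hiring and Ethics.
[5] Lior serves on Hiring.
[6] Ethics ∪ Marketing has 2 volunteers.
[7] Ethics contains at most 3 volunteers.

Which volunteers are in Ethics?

Ethics = {Dilnoza, Farida}

From (5): Lior ∈ Hiring.
(4) (disjoint): Lior ∉ Ethics.
Suppose Sven ∈ Ethics: no assignment then satisfies all the clues, so Sven ∉ Ethics.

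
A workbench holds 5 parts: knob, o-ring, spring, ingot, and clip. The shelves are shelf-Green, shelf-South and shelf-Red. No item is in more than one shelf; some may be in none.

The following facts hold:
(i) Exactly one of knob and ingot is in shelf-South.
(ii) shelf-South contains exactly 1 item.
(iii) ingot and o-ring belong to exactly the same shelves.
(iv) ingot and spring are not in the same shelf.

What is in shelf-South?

shelf-South = {knob}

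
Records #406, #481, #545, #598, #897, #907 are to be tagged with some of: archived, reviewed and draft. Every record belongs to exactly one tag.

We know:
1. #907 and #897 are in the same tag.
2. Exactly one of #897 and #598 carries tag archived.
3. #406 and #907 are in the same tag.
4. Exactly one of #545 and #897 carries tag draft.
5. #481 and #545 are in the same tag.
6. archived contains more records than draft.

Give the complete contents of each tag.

archived = {#406, #897, #907}; reviewed = {#598}; draft = {#481, #545}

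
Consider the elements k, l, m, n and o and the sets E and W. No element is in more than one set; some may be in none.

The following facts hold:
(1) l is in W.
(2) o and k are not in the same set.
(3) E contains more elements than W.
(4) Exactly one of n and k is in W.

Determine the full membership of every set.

E = {m, n, o}; W = {k, l}

From (1): l ∈ W.
Suppose k ∈ E: no assignment then satisfies all the clues, so k ∉ E.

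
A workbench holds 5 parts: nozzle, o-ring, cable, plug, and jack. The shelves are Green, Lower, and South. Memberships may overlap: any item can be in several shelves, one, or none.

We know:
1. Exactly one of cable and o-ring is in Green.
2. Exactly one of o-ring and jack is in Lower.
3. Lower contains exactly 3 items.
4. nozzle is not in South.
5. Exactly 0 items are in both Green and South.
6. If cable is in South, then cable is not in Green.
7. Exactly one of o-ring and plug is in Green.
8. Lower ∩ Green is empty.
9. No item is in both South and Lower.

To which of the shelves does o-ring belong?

o-ring: Green

From (4): nozzle ∉ South.
Suppose o-ring ∉ Green: no assignment then satisfies all the clues, so o-ring ∈ Green.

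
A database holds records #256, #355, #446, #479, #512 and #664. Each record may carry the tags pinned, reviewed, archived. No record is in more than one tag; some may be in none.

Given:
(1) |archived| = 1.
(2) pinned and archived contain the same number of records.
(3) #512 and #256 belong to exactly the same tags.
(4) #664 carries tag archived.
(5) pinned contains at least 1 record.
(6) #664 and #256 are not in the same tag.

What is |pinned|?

1

From (4): #664 ∈ archived.
(1): archived already has 1, so the rest are out.
Suppose #256 ∈ pinned: no assignment then satisfies all the clues, so #256 ∉ pinned.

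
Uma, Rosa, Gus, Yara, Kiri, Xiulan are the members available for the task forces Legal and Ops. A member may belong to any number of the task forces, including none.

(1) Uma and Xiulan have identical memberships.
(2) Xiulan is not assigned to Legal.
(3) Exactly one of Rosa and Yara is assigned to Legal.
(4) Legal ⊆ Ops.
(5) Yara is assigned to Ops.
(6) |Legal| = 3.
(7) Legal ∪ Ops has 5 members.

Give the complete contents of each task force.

Legal = {Gus, Kiri, Yara}; Ops = {Gus, Kiri, Uma, Xiulan, Yara}

From (2): Xiulan ∉ Legal.
From (5): Yara ∈ Ops.
(1): Uma matches Xiulan: Uma ∉ Legal.
Suppose Uma ∉ Ops: no assignment then satisfies all the clues, so Uma ∈ Ops.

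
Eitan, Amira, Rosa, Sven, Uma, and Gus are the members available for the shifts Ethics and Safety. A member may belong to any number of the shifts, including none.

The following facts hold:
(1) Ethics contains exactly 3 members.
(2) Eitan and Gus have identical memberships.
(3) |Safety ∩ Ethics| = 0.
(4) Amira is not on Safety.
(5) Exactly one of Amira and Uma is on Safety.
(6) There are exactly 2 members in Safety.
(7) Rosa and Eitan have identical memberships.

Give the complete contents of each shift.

Ethics = {Eitan, Gus, Rosa}; Safety = {Sven, Uma}

From (4): Amira ∉ Safety.
(5) (exactly one): Uma ∈ Safety.
Suppose Eitan ∉ Ethics: no assignment then satisfies all the clues, so Eitan ∈ Ethics.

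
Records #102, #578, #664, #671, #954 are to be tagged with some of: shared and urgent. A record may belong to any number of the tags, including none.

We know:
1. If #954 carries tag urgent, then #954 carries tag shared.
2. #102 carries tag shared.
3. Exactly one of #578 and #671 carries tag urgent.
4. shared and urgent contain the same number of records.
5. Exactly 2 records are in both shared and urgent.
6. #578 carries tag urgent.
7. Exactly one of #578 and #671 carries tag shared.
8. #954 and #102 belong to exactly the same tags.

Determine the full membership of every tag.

shared = {#102, #671, #954}; urgent = {#102, #578, #954}

From (2): #102 ∈ shared.
From (6): #578 ∈ urgent.
(3) (exactly one): #671 ∉ urgent.
(8): #954 matches #102: #954 ∈ shared.
Suppose #102 ∉ urgent: no assignment then satisfies all the clues, so #102 ∈ urgent.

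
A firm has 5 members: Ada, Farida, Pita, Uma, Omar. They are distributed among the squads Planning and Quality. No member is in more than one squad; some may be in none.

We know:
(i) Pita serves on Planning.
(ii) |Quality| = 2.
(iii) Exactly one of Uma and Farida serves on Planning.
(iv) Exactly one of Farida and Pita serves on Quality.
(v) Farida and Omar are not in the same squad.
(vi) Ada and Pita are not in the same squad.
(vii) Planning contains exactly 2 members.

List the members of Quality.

Quality = {Ada, Farida}

From (i): Pita ∈ Planning.
(iv) (exactly one): Farida ∈ Quality.
(v): Omar ∉ Quality.
(vi): Ada ∉ Planning.
(iii) (exactly one): Uma ∈ Planning.
(vii): Planning already has 2, so the rest are out.
(ii): only 2 candidates remain for Quality, so all are in.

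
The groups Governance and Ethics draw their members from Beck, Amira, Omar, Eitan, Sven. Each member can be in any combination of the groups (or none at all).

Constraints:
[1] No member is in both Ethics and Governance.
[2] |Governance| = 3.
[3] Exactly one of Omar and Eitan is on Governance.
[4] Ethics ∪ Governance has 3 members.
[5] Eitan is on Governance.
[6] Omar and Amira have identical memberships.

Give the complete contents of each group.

Governance = {Beck, Eitan, Sven}; Ethics = {}

From (5): Eitan ∈ Governance.
(1) (disjoint): Eitan ∉ Ethics.
(3) (exactly one): Omar ∉ Governance.
(6): Amira matches Omar: Amira ∉ Governance.
(2): only 3 candidates remain for Governance, so all are in.
(1) (disjoint): Beck ∉ Ethics.
(1) (disjoint): Sven ∉ Ethics.
Suppose Amira ∈ Ethics: no assignment then satisfies all the clues, so Amira ∉ Ethics.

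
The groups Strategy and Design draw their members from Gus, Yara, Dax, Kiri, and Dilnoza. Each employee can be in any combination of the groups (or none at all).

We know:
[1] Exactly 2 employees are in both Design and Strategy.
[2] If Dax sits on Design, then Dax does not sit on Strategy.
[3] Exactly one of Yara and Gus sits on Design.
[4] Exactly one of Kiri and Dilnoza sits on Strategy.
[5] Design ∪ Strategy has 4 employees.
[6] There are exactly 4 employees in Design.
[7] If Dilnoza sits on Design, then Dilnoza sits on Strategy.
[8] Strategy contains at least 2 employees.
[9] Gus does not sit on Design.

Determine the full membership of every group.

Strategy = {Dilnoza, Yara}; Design = {Dax, Dilnoza, Kiri, Yara}

From (9): Gus ∉ Design.
(3) (exactly one): Yara ∈ Design.
(6): only 4 candidates remain for Design, so all are in.
(7): Dilnoza ∈ Strategy.
(2): Dax ∉ Strategy.
(4) (exactly one): Kiri ∉ Strategy.
Suppose Gus ∈ Strategy: no assignment then satisfies all the clues, so Gus ∉ Strategy.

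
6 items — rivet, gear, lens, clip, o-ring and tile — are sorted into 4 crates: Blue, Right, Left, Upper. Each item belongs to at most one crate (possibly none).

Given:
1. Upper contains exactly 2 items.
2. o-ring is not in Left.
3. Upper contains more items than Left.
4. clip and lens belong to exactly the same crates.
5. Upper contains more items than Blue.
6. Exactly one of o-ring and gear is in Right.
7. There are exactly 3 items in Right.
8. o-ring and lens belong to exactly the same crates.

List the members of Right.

Right = {clip, lens, o-ring}

From (2): o-ring ∉ Left.
(8): lens matches o-ring: lens ∉ Left.
(4): clip matches lens: clip ∉ Left.
Suppose rivet ∈ Right: no assignment then satisfies all the clues, so rivet ∉ Right.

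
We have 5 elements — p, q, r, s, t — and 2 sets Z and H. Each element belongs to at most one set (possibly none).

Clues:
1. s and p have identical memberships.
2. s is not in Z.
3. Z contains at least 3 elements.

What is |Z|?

3

From (2): s ∉ Z.
(1): p matches s: p ∉ Z.
(3): only 3 candidates remain for Z, so all are in.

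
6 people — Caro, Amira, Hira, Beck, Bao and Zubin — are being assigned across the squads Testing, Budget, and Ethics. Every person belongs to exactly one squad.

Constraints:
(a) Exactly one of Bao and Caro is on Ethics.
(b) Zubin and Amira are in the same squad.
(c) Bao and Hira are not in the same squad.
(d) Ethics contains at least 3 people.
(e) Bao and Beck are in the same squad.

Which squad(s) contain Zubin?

Zubin: Ethics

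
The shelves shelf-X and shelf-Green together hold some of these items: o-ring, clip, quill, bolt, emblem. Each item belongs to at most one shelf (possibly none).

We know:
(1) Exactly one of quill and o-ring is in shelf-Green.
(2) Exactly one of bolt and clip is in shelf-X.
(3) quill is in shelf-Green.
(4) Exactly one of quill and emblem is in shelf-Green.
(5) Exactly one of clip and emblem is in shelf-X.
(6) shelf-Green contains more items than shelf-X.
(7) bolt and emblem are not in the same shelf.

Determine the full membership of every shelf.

shelf-X = {clip}; shelf-Green = {bolt, quill}

From (3): quill ∈ shelf-Green.
(1) (exactly one): o-ring ∉ shelf-Green.
(4) (exactly one): emblem ∉ shelf-Green.
Suppose o-ring ∈ shelf-X: no assignment then satisfies all the clues, so o-ring ∉ shelf-X.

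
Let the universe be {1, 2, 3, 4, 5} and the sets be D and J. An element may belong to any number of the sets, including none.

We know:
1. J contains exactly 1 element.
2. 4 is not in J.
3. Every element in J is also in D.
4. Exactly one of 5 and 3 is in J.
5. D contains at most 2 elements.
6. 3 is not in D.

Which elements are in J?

J = {5}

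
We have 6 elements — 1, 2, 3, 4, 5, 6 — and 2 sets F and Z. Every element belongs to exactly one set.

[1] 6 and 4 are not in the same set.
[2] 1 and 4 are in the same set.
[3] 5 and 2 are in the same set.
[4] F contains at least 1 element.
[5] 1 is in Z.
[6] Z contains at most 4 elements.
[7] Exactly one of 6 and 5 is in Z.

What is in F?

F = {3, 6}

From (5): 1 ∈ Z.
(2): 4 matches 1: 4 ∉ F.
(2): 4 matches 1: 4 ∈ Z.
(1): 6 ∉ Z.
(7) (exactly one): 5 ∈ Z.
Only one set left: 6 ∈ F.
(3): 2 matches 5: 2 ∉ F.
(3): 2 matches 5: 2 ∈ Z.
(6): Z already has 4, so the rest are out.
Only one set left: 3 ∈ F.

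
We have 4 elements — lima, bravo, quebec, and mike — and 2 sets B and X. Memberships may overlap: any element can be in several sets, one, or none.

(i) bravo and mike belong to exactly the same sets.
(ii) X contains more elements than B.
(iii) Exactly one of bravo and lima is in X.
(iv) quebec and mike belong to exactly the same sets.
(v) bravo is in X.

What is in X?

X = {bravo, mike, quebec}

From (v): bravo ∈ X.
(i): mike matches bravo: mike ∈ X.
(iii) (exactly one): lima ∉ X.
(iv): quebec matches mike: quebec ∈ X.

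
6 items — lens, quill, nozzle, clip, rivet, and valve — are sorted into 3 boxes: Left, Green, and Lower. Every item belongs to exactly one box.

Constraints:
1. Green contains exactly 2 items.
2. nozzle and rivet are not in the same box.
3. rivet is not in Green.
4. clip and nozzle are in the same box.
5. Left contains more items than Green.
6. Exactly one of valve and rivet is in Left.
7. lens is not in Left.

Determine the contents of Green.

Green = {lens, quill}

From (3): rivet ∉ Green.
From (7): lens ∉ Left.
Suppose lens ∉ Green: no assignment then satisfies all the clues, so lens ∈ Green.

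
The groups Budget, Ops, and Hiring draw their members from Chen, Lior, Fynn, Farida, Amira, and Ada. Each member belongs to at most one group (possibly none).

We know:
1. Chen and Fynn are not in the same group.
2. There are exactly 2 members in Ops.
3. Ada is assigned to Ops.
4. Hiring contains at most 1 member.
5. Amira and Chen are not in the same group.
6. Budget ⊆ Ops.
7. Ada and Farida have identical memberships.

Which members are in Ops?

From (3): Ada ∈ Ops.
(7): Farida matches Ada: Farida ∉ Budget.
(7): Farida matches Ada: Farida ∈ Ops.
(2): Ops already has 2, so the rest are out.
(6) contrapositive: Chen ∉ Budget.
(6) contrapositive: Lior ∉ Budget.
(6) contrapositive: Fynn ∉ Budget.
(6) contrapositive: Amira ∉ Budget.

Ops = {Ada, Farida}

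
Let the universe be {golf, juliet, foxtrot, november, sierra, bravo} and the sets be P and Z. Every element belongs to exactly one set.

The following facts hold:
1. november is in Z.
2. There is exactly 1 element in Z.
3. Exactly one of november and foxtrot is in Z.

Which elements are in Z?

Z = {november}

From (1): november ∈ Z.
(2): Z already has 1, so the rest are out.
Only one set left: golf ∈ P.
Only one set left: juliet ∈ P.
Only one set left: foxtrot ∈ P.
Only one set left: sierra ∈ P.
Only one set left: bravo ∈ P.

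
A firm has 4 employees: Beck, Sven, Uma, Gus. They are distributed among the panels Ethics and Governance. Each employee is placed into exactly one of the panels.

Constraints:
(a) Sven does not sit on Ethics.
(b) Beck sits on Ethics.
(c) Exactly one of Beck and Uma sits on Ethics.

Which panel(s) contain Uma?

From (a): Sven ∉ Ethics.
From (b): Beck ∈ Ethics.
(c) (exactly one): Uma ∉ Ethics.
Only one panel left: Sven ∈ Governance.
Only one panel left: Uma ∈ Governance.

Uma: Governance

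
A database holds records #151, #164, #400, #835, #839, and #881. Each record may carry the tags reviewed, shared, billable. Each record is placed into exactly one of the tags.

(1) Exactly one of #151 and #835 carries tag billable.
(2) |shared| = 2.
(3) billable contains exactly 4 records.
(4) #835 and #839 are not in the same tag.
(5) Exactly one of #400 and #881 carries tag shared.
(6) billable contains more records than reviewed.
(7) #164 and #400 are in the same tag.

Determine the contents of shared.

shared = {#835, #881}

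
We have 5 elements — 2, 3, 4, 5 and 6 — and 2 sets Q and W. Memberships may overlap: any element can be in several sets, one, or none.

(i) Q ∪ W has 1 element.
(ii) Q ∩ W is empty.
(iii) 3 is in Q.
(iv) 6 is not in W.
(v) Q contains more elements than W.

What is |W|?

0

From (iii): 3 ∈ Q.
From (iv): 6 ∉ W.
(ii) (disjoint): 3 ∉ W.
Suppose 2 ∈ Q: no assignment then satisfies all the clues, so 2 ∉ Q.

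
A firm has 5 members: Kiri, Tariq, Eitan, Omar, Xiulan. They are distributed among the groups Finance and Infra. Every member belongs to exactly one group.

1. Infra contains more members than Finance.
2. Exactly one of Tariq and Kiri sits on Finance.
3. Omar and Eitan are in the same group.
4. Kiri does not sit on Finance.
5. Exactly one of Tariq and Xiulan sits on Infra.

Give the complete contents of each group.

Finance = {Tariq}; Infra = {Eitan, Kiri, Omar, Xiulan}

From (4): Kiri ∉ Finance.
(2) (exactly one): Tariq ∈ Finance.
(5) (exactly one): Xiulan ∈ Infra.
Only one group left: Kiri ∈ Infra.
Suppose Eitan ∈ Finance: no assignment then satisfies all the clues, so Eitan ∉ Finance.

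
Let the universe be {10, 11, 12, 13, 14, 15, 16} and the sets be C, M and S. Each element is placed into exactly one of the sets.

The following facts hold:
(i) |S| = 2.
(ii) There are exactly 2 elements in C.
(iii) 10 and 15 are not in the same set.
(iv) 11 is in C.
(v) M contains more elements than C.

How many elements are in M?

3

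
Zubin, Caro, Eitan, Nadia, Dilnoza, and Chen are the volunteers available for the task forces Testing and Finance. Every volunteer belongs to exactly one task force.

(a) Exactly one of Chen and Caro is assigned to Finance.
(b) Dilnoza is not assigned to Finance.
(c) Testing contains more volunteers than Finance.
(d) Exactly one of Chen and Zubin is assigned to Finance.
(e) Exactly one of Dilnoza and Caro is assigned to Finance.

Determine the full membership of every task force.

Testing = {Chen, Dilnoza, Eitan, Nadia}; Finance = {Caro, Zubin}

From (b): Dilnoza ∉ Finance.
(e) (exactly one): Caro ∈ Finance.
Only one task force left: Dilnoza ∈ Testing.
(a) (exactly one): Chen ∉ Finance.
(d) (exactly one): Zubin ∈ Finance.
Only one task force left: Chen ∈ Testing.
Suppose Eitan ∉ Testing: no assignment then satisfies all the clues, so Eitan ∈ Testing.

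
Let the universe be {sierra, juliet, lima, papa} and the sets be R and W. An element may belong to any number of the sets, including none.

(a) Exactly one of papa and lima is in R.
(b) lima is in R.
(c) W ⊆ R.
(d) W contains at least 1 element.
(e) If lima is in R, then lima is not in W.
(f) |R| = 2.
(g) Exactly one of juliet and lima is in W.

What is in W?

W = {juliet}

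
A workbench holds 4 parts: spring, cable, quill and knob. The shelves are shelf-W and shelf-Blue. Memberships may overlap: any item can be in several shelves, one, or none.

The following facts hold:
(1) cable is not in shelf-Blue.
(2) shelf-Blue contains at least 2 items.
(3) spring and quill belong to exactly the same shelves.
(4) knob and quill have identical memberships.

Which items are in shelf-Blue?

shelf-Blue = {knob, quill, spring}

From (1): cable ∉ shelf-Blue.
Suppose spring ∉ shelf-Blue: no assignment then satisfies all the clues, so spring ∈ shelf-Blue.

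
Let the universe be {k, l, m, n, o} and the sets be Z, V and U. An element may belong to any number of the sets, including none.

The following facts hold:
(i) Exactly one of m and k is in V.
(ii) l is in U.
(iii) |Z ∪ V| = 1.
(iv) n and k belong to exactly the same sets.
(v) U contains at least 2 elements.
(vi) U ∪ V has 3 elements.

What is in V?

V = {m}

From (ii): l ∈ U.
Suppose k ∈ V: no assignment then satisfies all the clues, so k ∉ V.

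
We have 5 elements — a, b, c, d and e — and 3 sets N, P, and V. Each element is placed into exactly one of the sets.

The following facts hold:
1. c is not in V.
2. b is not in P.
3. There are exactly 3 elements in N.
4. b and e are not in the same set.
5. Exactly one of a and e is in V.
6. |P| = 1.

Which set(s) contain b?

From (1): c ∉ V.
From (2): b ∉ P.
Suppose b ∉ N: no assignment then satisfies all the clues, so b ∈ N.

b: N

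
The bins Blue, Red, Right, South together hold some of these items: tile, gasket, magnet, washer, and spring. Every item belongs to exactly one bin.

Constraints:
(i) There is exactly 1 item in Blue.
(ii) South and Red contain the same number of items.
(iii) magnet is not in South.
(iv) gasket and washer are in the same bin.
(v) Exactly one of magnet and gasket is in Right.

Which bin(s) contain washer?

From (iii): magnet ∉ South.
Suppose washer ∈ Blue: no assignment then satisfies all the clues, so washer ∉ Blue.

washer: Right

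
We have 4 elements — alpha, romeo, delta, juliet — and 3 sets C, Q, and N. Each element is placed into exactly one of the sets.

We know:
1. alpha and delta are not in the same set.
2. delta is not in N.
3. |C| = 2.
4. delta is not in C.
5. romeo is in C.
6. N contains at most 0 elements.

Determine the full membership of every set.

C = {alpha, romeo}; Q = {delta, juliet}; N = {}

From (2): delta ∉ N.
From (4): delta ∉ C.
From (5): romeo ∈ C.
(6): N already has 0, so the rest are out.
Only one set left: delta ∈ Q.
(1): alpha ∉ Q.
Only one set left: alpha ∈ C.
(3): C already has 2, so the rest are out.
Only one set left: juliet ∈ Q.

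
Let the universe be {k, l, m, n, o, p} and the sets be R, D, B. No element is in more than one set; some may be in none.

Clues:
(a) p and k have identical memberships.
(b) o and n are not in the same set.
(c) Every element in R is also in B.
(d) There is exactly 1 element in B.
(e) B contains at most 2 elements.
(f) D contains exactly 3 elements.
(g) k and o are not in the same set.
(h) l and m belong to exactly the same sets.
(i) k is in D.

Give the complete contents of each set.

From (i): k ∈ D.
(a): p matches k: p ∉ R.
(a): p matches k: p ∈ D.
(g): o ∉ D.
Suppose l ∈ R: no assignment then satisfies all the clues, so l ∉ R.

R = {}; D = {k, n, p}; B = {o}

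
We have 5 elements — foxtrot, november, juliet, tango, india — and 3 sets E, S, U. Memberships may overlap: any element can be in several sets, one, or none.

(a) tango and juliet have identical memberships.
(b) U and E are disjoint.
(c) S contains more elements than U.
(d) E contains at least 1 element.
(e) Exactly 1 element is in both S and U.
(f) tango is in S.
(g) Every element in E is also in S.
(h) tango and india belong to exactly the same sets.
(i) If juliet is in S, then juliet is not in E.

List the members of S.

From (f): tango ∈ S.
(a): juliet matches tango: juliet ∈ S.
(h): india matches tango: india ∈ S.
(i): juliet ∉ E.
(a): tango matches juliet: tango ∉ E.
(h): india matches tango: india ∉ E.
Suppose foxtrot ∉ S: no assignment then satisfies all the clues, so foxtrot ∈ S.

S = {foxtrot, india, juliet, november, tango}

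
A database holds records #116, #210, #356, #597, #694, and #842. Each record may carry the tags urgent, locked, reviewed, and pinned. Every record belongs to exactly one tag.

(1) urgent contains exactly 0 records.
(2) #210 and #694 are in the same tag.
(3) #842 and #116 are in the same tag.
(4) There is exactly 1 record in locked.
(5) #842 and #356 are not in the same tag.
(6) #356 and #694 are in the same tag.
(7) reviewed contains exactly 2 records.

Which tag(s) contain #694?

#694: pinned

(1): urgent already has 0, so the rest are out.
Suppose #694 ∈ locked: no assignment then satisfies all the clues, so #694 ∉ locked.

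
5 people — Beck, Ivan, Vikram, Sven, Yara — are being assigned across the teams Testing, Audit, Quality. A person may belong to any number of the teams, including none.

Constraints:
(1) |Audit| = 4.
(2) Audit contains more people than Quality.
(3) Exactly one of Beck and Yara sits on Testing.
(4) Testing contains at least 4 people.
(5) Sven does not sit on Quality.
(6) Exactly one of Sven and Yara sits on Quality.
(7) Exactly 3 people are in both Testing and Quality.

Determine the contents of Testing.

Testing = {Ivan, Sven, Vikram, Yara}

From (5): Sven ∉ Quality.
(6) (exactly one): Yara ∈ Quality.
Suppose Beck ∈ Testing: no assignment then satisfies all the clues, so Beck ∉ Testing.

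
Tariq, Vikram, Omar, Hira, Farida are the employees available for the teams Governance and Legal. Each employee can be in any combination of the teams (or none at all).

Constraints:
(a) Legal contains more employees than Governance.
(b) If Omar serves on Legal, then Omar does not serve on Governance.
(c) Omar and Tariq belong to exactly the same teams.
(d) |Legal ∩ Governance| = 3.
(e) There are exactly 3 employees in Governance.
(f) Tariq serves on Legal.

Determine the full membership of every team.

Governance = {Farida, Hira, Vikram}; Legal = {Farida, Hira, Omar, Tariq, Vikram}

From (f): Tariq ∈ Legal.
(c): Omar matches Tariq: Omar ∈ Legal.
(b): Omar ∉ Governance.
(c): Tariq matches Omar: Tariq ∉ Governance.
(e): only 3 candidates remain for Governance, so all are in.
Suppose Vikram ∉ Legal: no assignment then satisfies all the clues, so Vikram ∈ Legal.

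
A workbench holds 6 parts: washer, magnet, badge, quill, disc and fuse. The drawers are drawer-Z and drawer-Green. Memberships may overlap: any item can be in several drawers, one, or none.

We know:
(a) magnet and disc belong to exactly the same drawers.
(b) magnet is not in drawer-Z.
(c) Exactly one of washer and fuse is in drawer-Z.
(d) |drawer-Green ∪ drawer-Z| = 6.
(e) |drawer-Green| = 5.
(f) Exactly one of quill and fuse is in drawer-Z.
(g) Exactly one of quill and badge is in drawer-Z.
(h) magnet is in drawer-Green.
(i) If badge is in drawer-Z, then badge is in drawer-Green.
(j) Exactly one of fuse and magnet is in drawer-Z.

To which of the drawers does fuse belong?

From (b): magnet ∉ drawer-Z.
From (h): magnet ∈ drawer-Green.
(a): disc matches magnet: disc ∉ drawer-Z.
(a): disc matches magnet: disc ∈ drawer-Green.
(j) (exactly one): fuse ∈ drawer-Z.
(c) (exactly one): washer ∉ drawer-Z.
(f) (exactly one): quill ∉ drawer-Z.
(g) (exactly one): badge ∈ drawer-Z.
(i): badge ∈ drawer-Green.
Suppose fuse ∈ drawer-Green: no assignment then satisfies all the clues, so fuse ∉ drawer-Green.

fuse: drawer-Z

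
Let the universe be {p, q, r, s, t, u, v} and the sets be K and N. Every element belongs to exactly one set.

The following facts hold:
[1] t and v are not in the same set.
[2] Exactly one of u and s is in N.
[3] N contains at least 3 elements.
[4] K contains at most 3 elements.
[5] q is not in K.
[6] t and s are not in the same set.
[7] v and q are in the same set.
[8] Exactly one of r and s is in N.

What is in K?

From (5): q ∉ K.
(7): v matches q: v ∉ K.
Only one set left: q ∈ N.
Only one set left: v ∈ N.
(1): t ∉ N.
Only one set left: t ∈ K.
(6): s ∉ K.
Only one set left: s ∈ N.
(2) (exactly one): u ∉ N.
(8) (exactly one): r ∉ N.
Only one set left: r ∈ K.
Only one set left: p ∈ N.

K = {r, t, u}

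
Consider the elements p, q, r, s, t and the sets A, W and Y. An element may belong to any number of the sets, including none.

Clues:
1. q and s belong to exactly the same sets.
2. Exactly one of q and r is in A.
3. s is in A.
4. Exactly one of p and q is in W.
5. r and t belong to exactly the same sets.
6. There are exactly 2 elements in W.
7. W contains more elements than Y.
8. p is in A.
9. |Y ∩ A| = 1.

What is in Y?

Y = {p}

From (3): s ∈ A.
From (8): p ∈ A.
(1): q matches s: q ∈ A.
(2) (exactly one): r ∉ A.
(5): t matches r: t ∉ A.
Suppose p ∉ Y: no assignment then satisfies all the clues, so p ∈ Y.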